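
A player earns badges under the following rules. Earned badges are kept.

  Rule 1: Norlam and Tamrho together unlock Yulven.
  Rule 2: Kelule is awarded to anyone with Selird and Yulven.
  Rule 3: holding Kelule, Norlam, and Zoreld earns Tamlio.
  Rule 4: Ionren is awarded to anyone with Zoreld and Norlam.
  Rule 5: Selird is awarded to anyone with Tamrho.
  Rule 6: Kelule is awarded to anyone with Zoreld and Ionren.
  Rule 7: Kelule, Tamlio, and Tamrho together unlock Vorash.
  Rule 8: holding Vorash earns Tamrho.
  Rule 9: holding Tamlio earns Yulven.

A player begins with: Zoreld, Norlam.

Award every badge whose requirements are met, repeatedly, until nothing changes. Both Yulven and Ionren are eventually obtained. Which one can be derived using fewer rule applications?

Ionren

Ionren: With Zoreld and Norlam, Ionren is earned (Rule 4). [1 rule application]
Yulven: With Zoreld and Norlam, Ionren is earned (Rule 4). With Zoreld and Ionren, Kelule is earned (Rule 6). With Kelule, Norlam, and Zoreld, Tamlio is earned (Rule 3). With Tamlio, Yulven is earned (Rule 9). [4 rule applications]
Ionren needs fewer.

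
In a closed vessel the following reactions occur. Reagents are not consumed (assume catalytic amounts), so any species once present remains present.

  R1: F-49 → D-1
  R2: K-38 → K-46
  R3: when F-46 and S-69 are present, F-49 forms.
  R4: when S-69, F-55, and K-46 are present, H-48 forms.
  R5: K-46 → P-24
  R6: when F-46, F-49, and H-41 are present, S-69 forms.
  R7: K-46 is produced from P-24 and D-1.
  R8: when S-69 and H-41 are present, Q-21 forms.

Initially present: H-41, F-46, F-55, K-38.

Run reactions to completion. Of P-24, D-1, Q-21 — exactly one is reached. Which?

P-24

K-38 present → K-46 forms (R2).
K-46 present → P-24 forms (R5).
D-1 would need F-49 (R1), but F-49 never forms. Q-21 would need S-69 and H-41 (R8), but S-69 never forms.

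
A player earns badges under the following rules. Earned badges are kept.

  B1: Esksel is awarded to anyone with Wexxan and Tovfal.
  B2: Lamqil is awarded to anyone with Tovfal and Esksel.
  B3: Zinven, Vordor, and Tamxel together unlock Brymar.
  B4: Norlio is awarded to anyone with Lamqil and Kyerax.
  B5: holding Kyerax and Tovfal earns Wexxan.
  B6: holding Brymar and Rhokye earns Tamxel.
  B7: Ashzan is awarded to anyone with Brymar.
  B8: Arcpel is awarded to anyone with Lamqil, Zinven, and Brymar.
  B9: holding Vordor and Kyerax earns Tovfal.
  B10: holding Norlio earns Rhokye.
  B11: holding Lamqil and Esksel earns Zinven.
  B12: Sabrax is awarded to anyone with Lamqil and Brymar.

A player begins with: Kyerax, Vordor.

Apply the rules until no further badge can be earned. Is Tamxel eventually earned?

No

Tamxel would need Brymar and Rhokye (B6), but Brymar is never earned.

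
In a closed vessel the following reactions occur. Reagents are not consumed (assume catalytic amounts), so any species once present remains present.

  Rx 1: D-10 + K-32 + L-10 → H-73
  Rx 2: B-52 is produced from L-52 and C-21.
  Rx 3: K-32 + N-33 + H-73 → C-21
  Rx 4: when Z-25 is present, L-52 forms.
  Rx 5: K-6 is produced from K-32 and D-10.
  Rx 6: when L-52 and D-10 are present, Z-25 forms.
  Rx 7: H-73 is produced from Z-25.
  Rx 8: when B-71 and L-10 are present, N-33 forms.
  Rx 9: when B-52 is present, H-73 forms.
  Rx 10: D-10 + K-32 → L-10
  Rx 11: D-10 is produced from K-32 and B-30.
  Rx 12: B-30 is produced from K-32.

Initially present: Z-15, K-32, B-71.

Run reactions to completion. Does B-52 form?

No

B-52 would need L-52 and C-21 (Rx 2), but L-52 never forms.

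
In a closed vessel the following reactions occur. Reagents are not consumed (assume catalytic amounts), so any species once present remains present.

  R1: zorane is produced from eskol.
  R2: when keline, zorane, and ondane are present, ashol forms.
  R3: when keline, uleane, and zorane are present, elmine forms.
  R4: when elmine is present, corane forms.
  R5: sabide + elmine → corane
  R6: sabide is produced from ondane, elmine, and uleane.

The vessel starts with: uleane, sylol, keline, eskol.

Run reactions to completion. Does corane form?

Yes

eskol present → zorane forms (R1).
keline, uleane, and zorane present → elmine forms (R3).
elmine present → corane forms (R4).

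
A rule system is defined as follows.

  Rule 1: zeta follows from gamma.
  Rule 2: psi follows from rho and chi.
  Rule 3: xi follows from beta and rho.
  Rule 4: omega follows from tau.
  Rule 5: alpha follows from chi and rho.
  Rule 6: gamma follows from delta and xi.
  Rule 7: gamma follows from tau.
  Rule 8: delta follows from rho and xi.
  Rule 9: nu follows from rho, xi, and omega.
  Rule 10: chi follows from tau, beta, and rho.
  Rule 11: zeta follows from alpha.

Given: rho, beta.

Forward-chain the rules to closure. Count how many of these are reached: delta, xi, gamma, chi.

beta and rho hold, so xi follows (Rule 3).
rho and xi hold, so delta follows (Rule 8).
delta and xi hold, so gamma follows (Rule 6).
delta: reached.
xi: reached.
gamma: reached.
chi would need tau, beta, and rho (Rule 10), but tau is never established.
Reached: delta, xi, and gamma — 3 of the 4.

3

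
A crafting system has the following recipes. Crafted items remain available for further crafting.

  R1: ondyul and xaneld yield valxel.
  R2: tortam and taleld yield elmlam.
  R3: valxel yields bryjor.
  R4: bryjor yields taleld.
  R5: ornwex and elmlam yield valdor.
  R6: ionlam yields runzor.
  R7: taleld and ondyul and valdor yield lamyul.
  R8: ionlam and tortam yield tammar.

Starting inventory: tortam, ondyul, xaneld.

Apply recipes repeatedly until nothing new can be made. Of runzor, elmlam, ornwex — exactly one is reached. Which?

elmlam

Using R1, ondyul and xaneld make valxel.
valxel → bryjor (R3).
Using R4, bryjor makes taleld.
Using R2, tortam and taleld make elmlam.
runzor would need ionlam (R6), but ionlam is never obtained. No rule produces ornwex, and it is not given.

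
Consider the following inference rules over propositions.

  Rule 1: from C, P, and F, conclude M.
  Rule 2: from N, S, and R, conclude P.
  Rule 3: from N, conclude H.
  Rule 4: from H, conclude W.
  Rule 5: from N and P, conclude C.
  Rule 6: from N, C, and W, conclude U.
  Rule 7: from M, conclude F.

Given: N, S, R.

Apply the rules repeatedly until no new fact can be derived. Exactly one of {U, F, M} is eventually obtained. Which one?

U

N, S, and R hold, so P follows (Rule 2).
N holds, so H follows (Rule 3).
From N and P, Rule 5 gives C.
From H, Rule 4 gives W.
N, C, and W hold, so U follows (Rule 6).
F would need M (Rule 7), but M is never established. M would need C, P, and F (Rule 1), but F is never established.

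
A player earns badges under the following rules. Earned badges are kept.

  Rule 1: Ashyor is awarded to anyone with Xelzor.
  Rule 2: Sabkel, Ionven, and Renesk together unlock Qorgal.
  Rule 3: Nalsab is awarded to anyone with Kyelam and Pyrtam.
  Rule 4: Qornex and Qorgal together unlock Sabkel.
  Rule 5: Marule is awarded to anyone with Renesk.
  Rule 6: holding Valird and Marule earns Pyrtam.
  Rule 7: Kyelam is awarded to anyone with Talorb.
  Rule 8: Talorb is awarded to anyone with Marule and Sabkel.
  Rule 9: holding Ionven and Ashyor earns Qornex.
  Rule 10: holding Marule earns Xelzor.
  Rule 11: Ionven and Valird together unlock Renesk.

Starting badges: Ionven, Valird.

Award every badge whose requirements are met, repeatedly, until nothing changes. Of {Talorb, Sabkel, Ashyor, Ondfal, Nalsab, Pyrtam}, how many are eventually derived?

2

With Ionven and Valird, Renesk is earned (Rule 11).
With Renesk, Marule is earned (Rule 5).
With Marule, Xelzor is earned (Rule 10).
With Valird and Marule, Pyrtam is earned (Rule 6).
With Xelzor, Ashyor is earned (Rule 1).
Talorb would need Marule and Sabkel (Rule 8), but Sabkel is never earned.
Sabkel would need Qornex and Qorgal (Rule 4), but Qorgal is never earned.
Ashyor: reached.
No rule produces Ondfal, and it is not given.
Nalsab would need Kyelam and Pyrtam (Rule 3), but Kyelam is never earned.
Pyrtam: reached.
Reached: Ashyor and Pyrtam — 2 of the 6.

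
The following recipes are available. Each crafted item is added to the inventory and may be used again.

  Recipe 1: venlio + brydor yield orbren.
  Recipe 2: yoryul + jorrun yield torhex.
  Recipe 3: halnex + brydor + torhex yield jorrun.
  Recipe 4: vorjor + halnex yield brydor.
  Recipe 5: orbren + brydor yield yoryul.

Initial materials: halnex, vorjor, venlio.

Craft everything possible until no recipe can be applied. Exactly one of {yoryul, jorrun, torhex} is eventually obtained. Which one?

yoryul

vorjor + halnex → brydor (Recipe 4).
Using Recipe 1, venlio and brydor make orbren.
orbren + brydor → yoryul (Recipe 5).
jorrun would need halnex, brydor, and torhex (Recipe 3), but torhex is never obtained. torhex would need yoryul and jorrun (Recipe 2), but jorrun is never obtained.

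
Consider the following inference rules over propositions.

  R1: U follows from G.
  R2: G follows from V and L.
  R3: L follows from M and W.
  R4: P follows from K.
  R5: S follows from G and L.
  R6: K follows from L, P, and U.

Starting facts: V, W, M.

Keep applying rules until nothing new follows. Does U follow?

Yes

M and W hold, so L follows (R3).
From V and L, R2 gives G.
G holds, so U follows (R1).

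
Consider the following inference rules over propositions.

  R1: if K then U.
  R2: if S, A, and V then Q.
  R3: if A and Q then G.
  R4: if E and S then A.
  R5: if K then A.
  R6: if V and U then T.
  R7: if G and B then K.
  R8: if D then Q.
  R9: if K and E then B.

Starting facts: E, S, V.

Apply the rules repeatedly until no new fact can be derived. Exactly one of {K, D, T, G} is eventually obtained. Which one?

From E and S, R4 gives A.
S, A, and V hold, so Q follows (R2).
From A and Q, R3 gives G.
K would need G and B (R7), but B is never established. T would need V and U (R6), but U is never established. No rule produces D, and it is not given.

G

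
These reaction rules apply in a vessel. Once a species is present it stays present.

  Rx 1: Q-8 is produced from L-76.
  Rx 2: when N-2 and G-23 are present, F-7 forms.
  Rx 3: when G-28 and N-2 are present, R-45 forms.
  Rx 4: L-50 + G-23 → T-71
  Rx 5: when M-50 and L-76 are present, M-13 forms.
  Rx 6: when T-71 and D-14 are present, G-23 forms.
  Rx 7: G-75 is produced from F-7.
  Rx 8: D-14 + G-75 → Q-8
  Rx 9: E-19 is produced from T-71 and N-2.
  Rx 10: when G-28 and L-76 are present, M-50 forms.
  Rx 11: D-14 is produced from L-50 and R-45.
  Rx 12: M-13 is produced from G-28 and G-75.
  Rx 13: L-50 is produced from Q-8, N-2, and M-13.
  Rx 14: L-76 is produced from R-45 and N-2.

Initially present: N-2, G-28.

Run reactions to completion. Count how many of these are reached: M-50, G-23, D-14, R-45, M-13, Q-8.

G-28 and N-2 present → R-45 forms (Rx 3).
R-45 and N-2 present → L-76 forms (Rx 14).
L-76 present → Q-8 forms (Rx 1).
G-28 and L-76 present → M-50 forms (Rx 10).
M-50 and L-76 present → M-13 forms (Rx 5).
Q-8, N-2, and M-13 present → L-50 forms (Rx 13).
L-50 and R-45 present → D-14 forms (Rx 11).
M-50: reached.
G-23 would need T-71 and D-14 (Rx 6), but T-71 never forms.
D-14: reached.
R-45: reached.
M-13: reached.
Q-8: reached.
Reached: M-50, D-14, R-45, M-13, and Q-8 — 5 of the 6.

5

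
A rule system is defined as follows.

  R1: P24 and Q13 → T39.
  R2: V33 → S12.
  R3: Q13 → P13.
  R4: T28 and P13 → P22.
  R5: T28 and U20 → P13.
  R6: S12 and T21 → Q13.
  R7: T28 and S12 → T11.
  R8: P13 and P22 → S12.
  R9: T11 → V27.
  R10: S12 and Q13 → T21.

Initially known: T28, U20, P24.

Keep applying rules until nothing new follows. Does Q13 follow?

Q13 would need S12 and T21 (R6), but T21 is never established.

No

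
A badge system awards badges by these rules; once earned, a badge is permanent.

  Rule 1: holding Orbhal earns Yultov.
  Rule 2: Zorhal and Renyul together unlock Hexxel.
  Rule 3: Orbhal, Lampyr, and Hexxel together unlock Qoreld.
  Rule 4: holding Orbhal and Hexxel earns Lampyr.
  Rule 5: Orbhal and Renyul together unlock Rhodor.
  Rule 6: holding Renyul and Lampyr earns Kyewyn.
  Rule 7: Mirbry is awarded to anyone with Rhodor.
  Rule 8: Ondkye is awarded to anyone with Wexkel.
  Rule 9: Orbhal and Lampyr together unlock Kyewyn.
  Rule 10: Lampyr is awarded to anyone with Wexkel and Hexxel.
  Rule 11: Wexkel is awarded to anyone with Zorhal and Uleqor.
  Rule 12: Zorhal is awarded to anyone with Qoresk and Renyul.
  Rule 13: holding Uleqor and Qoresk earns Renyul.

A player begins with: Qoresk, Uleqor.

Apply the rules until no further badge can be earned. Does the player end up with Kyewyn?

With Uleqor and Qoresk, Renyul is earned (Rule 13).
With Qoresk and Renyul, Zorhal is earned (Rule 12).
With Zorhal and Uleqor, Wexkel is earned (Rule 11).
With Zorhal and Renyul, Hexxel is earned (Rule 2).
With Wexkel and Hexxel, Lampyr is earned (Rule 10).
With Renyul and Lampyr, Kyewyn is earned (Rule 6).

Yes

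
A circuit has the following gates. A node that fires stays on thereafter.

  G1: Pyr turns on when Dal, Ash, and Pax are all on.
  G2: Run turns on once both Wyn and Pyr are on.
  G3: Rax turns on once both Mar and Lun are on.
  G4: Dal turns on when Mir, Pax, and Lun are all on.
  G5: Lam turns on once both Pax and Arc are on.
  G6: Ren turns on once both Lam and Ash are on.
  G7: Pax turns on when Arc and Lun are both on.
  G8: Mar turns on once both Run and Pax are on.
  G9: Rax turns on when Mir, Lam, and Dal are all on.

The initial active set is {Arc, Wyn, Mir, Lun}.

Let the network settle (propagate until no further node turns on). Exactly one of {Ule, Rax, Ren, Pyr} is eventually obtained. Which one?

G7: Arc and Lun on → Pax on.
G4: Mir, Pax, and Lun on → Dal on.
Pax and Arc are on, so Lam turns on (G5).
G9: Mir, Lam, and Dal on → Rax on.
Ren would need Lam and Ash (G6), but Ash never turns on. No rule produces Ule, and it is not given. Pyr would need Dal, Ash, and Pax (G1), but Ash never turns on.

Rax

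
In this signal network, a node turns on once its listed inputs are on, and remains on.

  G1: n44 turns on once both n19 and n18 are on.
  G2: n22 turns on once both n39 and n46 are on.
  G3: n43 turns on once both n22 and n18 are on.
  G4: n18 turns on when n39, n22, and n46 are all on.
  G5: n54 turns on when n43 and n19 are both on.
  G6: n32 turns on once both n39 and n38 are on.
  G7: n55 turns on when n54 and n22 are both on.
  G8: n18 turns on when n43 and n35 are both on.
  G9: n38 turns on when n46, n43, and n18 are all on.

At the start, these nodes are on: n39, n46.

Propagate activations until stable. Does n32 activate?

Yes

n39 and n46 are on, so n22 turns on (G2).
G4: n39, n22, and n46 on → n18 on.
G3: n22 and n18 on → n43 on.
G9: n46, n43, and n18 on → n38 on.
n39 and n38 are on, so n32 turns on (G6).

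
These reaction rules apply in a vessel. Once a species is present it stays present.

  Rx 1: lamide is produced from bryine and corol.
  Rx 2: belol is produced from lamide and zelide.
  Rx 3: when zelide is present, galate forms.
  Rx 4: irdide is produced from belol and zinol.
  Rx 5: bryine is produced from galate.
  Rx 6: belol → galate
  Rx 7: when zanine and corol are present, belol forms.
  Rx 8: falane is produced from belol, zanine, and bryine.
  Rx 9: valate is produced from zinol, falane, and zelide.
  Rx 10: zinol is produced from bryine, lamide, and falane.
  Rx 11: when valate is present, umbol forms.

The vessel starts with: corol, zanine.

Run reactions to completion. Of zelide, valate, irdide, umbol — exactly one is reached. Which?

irdide

zanine and corol present → belol forms (Rx 7).
belol present → galate forms (Rx 6).
galate present → bryine forms (Rx 5).
belol, zanine, and bryine present → falane forms (Rx 8).
bryine and corol present → lamide forms (Rx 1).
bryine, lamide, and falane present → zinol forms (Rx 10).
belol and zinol present → irdide forms (Rx 4).
No rule produces zelide, and it is not given. umbol would need valate (Rx 11), but valate never forms. valate would need zinol, falane, and zelide (Rx 9), but zelide never forms.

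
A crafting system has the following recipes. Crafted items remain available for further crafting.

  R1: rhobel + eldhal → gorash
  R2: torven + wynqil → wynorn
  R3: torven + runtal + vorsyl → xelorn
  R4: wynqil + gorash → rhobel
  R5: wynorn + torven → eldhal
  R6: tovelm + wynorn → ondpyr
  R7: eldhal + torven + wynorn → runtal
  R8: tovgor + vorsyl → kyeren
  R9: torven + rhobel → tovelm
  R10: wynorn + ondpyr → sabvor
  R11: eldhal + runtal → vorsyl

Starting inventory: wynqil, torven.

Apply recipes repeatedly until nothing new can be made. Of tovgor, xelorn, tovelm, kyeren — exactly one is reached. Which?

xelorn

Using R2, torven and wynqil make wynorn.
wynorn + torven → eldhal (R5).
Using R7, eldhal, torven, and wynorn make runtal.
Using R11, eldhal and runtal make vorsyl.
torven + runtal + vorsyl → xelorn (R3).
No rule produces tovgor, and it is not given. kyeren would need tovgor and vorsyl (R8), but tovgor is never obtained. tovelm would need torven and rhobel (R9), but rhobel is never obtained.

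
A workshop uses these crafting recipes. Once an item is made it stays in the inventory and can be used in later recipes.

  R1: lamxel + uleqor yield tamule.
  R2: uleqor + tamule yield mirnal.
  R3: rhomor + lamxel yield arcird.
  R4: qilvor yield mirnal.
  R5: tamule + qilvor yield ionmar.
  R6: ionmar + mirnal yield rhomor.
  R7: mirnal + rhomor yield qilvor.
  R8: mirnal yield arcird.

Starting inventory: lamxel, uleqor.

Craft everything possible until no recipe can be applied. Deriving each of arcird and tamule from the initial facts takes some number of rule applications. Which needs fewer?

tamule: lamxel + uleqor → tamule (R1). [1 rule application]
arcird: lamxel + uleqor → tamule (R1). uleqor + tamule → mirnal (R2). Using R8, mirnal makes arcird. [3 rule applications]
tamule needs fewer.

tamule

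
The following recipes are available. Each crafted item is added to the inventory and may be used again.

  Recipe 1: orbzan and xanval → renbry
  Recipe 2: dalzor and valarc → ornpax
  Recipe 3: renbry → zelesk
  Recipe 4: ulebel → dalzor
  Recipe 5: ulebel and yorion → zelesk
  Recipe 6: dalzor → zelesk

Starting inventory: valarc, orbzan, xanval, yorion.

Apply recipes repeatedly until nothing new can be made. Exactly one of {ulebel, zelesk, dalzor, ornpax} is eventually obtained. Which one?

Using Recipe 1, orbzan and xanval make renbry.
Using Recipe 3, renbry makes zelesk.
dalzor would need ulebel (Recipe 4), but ulebel is never obtained. ornpax would need dalzor and valarc (Recipe 2), but dalzor is never obtained. No rule produces ulebel, and it is not given.

zelesk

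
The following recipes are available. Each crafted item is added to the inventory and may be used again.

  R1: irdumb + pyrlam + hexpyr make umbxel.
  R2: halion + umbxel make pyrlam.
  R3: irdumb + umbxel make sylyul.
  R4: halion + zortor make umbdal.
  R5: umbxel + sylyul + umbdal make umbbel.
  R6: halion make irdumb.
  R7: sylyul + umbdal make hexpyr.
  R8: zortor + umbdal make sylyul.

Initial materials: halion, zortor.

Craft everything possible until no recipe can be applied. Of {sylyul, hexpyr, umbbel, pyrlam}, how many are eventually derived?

2

Using R4, halion and zortor make umbdal.
zortor + umbdal → sylyul (R8).
sylyul + umbdal → hexpyr (R7).
sylyul: reached.
hexpyr: reached.
umbbel would need umbxel, sylyul, and umbdal (R5), but umbxel is never obtained.
pyrlam would need halion and umbxel (R2), but umbxel is never obtained.
Reached: sylyul and hexpyr — 2 of the 4.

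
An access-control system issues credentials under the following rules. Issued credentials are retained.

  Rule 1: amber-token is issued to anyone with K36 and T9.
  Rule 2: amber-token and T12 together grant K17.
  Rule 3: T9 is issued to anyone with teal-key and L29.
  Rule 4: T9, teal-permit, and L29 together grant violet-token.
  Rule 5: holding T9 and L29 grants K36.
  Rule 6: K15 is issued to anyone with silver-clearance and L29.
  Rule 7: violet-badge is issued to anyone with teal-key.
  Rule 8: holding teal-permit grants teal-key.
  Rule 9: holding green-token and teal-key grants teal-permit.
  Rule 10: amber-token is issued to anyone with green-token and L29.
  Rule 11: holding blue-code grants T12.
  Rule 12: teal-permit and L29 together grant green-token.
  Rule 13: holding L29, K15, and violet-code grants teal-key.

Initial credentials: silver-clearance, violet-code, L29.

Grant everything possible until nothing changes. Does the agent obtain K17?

K17 would need amber-token and T12 (Rule 2), but T12 is never granted.

No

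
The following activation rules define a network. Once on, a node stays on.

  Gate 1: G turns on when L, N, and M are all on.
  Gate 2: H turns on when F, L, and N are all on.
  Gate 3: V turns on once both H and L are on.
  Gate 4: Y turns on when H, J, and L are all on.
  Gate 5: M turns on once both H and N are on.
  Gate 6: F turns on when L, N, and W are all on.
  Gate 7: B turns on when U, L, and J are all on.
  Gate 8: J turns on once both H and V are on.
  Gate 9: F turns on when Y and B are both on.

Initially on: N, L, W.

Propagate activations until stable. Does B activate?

No

B would need U, L, and J (Gate 7), but U never turns on.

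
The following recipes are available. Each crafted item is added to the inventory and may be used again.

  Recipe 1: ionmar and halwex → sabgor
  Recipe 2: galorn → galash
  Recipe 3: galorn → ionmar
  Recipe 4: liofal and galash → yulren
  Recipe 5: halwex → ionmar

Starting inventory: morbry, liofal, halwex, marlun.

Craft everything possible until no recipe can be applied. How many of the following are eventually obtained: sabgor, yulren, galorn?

Using Recipe 5, halwex makes ionmar.
ionmar and halwex → sabgor (Recipe 1).
sabgor: reached.
yulren would need liofal and galash (Recipe 4), but galash is never obtained.
No rule produces galorn, and it is not given.
Reached: sabgor — 1 of the 3.

1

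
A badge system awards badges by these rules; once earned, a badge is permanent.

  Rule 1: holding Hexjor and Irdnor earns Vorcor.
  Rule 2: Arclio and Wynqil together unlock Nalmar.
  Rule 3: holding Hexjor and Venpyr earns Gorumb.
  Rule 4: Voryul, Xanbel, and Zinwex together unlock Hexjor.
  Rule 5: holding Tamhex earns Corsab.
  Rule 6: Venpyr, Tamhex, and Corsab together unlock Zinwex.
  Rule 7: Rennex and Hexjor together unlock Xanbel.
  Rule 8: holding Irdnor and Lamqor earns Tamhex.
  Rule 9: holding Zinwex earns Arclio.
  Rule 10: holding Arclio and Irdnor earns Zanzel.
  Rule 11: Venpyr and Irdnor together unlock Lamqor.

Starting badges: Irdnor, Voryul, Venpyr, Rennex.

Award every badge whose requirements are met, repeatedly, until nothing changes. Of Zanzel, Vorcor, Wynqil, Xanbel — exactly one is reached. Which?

With Venpyr and Irdnor, Lamqor is earned (Rule 11).
With Irdnor and Lamqor, Tamhex is earned (Rule 8).
With Tamhex, Corsab is earned (Rule 5).
With Venpyr, Tamhex, and Corsab, Zinwex is earned (Rule 6).
With Zinwex, Arclio is earned (Rule 9).
With Arclio and Irdnor, Zanzel is earned (Rule 10).
Vorcor would need Hexjor and Irdnor (Rule 1), but Hexjor is never earned. No rule produces Wynqil, and it is not given. Xanbel would need Rennex and Hexjor (Rule 7), but Hexjor is never earned.

Zanzel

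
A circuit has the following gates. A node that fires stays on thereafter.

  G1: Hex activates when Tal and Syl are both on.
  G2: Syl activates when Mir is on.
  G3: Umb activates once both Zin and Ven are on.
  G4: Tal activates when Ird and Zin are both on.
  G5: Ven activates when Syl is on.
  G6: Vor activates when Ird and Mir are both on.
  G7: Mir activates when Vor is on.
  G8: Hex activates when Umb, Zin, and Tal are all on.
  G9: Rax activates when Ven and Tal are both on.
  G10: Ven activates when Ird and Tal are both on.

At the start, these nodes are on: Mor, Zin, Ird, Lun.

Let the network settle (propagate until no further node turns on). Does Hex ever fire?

Yes

G4: Ird and Zin on → Tal on.
G10: Ird and Tal on → Ven on.
Zin and Ven are on, so Umb activates (G3).
G8: Umb, Zin, and Tal on → Hex on.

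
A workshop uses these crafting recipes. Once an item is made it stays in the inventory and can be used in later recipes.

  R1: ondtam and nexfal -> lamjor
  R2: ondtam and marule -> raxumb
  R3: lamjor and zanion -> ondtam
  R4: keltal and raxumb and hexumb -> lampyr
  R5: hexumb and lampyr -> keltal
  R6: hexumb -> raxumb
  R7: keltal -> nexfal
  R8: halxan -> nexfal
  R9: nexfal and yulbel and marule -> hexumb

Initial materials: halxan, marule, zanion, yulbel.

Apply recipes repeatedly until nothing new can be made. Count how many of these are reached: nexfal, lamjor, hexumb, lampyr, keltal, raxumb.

Using R8, halxan makes nexfal.
Using R9, nexfal, yulbel, and marule make hexumb.
Using R6, hexumb makes raxumb.
nexfal: reached.
lamjor would need ondtam and nexfal (R1), but ondtam is never obtained.
hexumb: reached.
lampyr would need keltal, raxumb, and hexumb (R4), but keltal is never obtained.
keltal would need hexumb and lampyr (R5), but lampyr is never obtained.
raxumb: reached.
Reached: nexfal, hexumb, and raxumb — 3 of the 6.

3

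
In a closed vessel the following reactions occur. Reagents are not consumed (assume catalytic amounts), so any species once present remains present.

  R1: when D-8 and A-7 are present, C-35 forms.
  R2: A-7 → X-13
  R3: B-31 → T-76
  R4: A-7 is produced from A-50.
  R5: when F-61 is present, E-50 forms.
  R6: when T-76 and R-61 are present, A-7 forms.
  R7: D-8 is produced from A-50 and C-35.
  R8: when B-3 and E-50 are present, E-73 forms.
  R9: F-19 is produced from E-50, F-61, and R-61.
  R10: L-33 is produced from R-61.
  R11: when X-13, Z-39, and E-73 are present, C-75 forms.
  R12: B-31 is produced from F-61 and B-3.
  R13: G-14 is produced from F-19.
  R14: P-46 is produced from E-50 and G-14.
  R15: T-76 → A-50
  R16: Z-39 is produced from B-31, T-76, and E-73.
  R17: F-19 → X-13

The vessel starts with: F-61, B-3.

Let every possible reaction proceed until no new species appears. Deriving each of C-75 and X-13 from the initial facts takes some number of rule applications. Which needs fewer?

X-13: F-61 and B-3 present → B-31 forms (R12). B-31 present → T-76 forms (R3). T-76 present → A-50 forms (R15). A-50 present → A-7 forms (R4). A-7 present → X-13 forms (R2). [5 rule applications]
C-75: F-61 present → E-50 forms (R5). F-61 and B-3 present → B-31 forms (R12). B-31 present → T-76 forms (R3). B-3 and E-50 present → E-73 forms (R8). B-31, T-76, and E-73 present → Z-39 forms (R16). T-76 present → A-50 forms (R15). A-50 present → A-7 forms (R4). A-7 present → X-13 forms (R2). X-13, Z-39, and E-73 present → C-75 forms (R11). [9 rule applications]
X-13 needs fewer.

X-13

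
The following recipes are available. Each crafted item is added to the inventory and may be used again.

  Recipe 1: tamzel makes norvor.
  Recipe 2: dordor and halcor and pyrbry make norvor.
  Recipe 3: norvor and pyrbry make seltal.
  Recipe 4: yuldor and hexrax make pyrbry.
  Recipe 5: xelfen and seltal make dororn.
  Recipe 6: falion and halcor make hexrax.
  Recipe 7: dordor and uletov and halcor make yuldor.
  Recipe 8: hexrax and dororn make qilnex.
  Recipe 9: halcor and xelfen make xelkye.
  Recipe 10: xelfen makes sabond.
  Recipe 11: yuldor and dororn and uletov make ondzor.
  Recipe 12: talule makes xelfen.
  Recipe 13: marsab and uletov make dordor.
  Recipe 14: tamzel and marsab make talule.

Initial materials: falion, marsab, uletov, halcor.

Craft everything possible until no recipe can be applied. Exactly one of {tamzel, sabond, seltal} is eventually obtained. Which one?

seltal

Using Recipe 6, falion and halcor make hexrax.
Using Recipe 13, marsab and uletov make dordor.
dordor and uletov and halcor → yuldor (Recipe 7).
Using Recipe 4, yuldor and hexrax make pyrbry.
dordor and halcor and pyrbry → norvor (Recipe 2).
norvor and pyrbry → seltal (Recipe 3).
No rule produces tamzel, and it is not given. sabond would need xelfen (Recipe 10), but xelfen is never obtained.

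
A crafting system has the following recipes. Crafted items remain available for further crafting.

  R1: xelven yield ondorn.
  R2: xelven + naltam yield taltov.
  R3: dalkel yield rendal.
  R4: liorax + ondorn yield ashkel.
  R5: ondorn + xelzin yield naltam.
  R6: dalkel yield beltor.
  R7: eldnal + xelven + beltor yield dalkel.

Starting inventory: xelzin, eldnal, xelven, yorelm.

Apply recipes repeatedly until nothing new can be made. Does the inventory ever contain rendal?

No

rendal would need dalkel (R3), but dalkel is never obtained.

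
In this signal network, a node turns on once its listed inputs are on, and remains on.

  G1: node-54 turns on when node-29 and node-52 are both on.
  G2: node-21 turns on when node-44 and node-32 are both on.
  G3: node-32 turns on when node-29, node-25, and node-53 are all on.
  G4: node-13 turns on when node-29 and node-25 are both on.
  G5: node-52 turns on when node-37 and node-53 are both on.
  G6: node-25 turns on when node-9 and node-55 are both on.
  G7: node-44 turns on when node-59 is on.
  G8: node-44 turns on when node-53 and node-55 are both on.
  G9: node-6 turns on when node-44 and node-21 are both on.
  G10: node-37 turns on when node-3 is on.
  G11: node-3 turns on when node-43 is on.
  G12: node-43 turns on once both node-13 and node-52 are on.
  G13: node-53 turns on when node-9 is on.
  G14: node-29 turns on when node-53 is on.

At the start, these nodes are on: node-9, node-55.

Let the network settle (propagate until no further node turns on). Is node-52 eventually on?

No

node-52 would need node-37 and node-53 (G5), but node-37 never turns on.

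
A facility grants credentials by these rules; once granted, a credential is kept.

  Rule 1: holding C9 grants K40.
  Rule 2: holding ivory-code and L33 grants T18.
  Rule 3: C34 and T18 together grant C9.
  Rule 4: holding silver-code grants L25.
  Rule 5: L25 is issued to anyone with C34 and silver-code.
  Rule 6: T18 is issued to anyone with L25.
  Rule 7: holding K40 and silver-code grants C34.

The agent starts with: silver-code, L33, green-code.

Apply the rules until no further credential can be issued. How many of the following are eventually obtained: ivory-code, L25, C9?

Holding silver-code grants L25 (Rule 4).
No rule produces ivory-code, and it is not given.
L25: reached.
C9 would need C34 and T18 (Rule 3), but C34 is never granted.
Reached: L25 — 1 of the 3.

1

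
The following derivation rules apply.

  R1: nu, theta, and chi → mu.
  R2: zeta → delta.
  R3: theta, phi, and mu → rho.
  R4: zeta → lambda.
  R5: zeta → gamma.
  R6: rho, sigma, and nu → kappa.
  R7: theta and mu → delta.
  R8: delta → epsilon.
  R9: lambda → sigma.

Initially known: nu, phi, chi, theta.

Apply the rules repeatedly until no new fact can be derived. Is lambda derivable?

No

lambda would need zeta (R4), but zeta is never established.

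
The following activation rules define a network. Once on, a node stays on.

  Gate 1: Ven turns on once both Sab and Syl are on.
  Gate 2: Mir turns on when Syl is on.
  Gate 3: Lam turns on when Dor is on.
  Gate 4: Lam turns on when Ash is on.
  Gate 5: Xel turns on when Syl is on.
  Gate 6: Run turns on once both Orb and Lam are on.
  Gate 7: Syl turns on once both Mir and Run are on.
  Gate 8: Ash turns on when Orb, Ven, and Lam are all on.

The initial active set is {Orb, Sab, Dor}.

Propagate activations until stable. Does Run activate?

Gate 3: Dor on → Lam on.
Orb and Lam are on, so Run turns on (Gate 6).

Yes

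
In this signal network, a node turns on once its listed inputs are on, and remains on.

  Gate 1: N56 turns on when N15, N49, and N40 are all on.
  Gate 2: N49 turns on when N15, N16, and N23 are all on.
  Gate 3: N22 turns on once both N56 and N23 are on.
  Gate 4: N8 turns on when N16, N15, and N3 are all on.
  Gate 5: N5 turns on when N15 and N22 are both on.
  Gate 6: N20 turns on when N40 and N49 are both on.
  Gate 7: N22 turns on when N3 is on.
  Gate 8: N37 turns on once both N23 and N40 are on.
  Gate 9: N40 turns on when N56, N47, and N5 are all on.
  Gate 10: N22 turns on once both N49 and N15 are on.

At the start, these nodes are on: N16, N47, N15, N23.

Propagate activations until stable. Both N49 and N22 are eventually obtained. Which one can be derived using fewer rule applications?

N49

N49: N15, N16, and N23 are on, so N49 turns on (Gate 2). [1 rule application]
N22: N15, N16, and N23 are on, so N49 turns on (Gate 2). Gate 10: N49 and N15 on → N22 on. [2 rule applications]
N49 needs fewer.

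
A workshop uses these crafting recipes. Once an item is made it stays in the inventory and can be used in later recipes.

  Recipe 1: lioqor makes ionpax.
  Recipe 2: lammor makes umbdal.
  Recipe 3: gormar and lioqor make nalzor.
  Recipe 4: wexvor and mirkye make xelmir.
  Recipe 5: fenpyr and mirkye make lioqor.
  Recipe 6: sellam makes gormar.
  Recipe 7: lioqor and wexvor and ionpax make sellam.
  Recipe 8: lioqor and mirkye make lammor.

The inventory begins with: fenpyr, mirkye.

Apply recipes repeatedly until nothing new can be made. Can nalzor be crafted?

No

nalzor would need gormar and lioqor (Recipe 3), but gormar is never obtained.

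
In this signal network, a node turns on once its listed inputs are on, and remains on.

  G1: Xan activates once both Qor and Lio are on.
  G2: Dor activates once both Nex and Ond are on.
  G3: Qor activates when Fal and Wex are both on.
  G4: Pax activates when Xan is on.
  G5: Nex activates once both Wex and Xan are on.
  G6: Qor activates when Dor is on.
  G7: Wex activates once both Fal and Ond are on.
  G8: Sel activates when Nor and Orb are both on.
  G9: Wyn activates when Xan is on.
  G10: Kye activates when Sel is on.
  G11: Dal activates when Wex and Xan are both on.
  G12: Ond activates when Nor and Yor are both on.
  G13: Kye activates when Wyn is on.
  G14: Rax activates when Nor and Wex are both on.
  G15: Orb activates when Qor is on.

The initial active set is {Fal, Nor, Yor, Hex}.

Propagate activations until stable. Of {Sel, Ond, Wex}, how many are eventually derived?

3

Nor and Yor are on, so Ond activates (G12).
Fal and Ond are on, so Wex activates (G7).
G3: Fal and Wex on → Qor on.
G15: Qor on → Orb on.
Nor and Orb are on, so Sel activates (G8).
Sel: reached.
Ond: reached.
Wex: reached.
All 3 are reached.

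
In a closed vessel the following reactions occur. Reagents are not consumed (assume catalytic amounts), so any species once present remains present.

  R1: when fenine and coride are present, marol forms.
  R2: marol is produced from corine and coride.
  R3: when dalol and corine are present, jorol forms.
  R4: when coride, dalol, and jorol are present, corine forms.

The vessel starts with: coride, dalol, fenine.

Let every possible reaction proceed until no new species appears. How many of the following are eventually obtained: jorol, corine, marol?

fenine and coride present → marol forms (R1).
jorol would need dalol and corine (R3), but corine never forms.
corine would need coride, dalol, and jorol (R4), but jorol never forms.
marol: reached.
Reached: marol — 1 of the 3.

1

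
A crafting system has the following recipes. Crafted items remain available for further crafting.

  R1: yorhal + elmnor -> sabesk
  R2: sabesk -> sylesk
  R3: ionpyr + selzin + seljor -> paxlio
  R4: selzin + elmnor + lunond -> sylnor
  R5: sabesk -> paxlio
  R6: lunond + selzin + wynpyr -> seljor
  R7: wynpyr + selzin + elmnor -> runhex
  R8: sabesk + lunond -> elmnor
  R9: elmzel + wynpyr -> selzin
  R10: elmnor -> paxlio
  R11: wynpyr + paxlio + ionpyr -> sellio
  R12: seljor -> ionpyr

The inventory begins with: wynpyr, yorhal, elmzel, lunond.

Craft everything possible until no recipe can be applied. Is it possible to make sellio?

Using R9, elmzel and wynpyr make selzin.
Using R6, lunond, selzin, and wynpyr make seljor.
Using R12, seljor makes ionpyr.
Using R3, ionpyr, selzin, and seljor make paxlio.
wynpyr + paxlio + ionpyr -> sellio (R11).

Yes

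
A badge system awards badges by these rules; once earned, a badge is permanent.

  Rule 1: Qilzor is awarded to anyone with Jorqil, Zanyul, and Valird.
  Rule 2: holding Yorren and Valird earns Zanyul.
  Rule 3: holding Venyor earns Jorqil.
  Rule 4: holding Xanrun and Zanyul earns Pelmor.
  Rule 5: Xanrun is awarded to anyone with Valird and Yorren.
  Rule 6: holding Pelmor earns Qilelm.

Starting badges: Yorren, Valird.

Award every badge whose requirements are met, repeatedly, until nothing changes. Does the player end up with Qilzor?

No

Qilzor would need Jorqil, Zanyul, and Valird (Rule 1), but Jorqil is never earned.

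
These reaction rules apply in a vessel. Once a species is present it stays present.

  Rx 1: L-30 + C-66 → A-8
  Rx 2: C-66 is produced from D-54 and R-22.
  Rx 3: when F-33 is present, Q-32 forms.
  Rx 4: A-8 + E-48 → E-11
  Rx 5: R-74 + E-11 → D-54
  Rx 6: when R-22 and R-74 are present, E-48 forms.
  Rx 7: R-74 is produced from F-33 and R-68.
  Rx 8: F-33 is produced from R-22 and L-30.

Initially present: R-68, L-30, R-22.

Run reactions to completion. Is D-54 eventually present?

D-54 would need R-74 and E-11 (Rx 5), but E-11 never forms.

No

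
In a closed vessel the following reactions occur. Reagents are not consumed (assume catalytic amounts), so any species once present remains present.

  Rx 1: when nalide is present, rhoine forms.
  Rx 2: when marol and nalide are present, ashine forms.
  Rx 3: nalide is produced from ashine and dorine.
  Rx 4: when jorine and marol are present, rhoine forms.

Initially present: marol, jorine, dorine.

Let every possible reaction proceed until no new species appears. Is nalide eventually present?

No

nalide would need ashine and dorine (Rx 3), but ashine never forms.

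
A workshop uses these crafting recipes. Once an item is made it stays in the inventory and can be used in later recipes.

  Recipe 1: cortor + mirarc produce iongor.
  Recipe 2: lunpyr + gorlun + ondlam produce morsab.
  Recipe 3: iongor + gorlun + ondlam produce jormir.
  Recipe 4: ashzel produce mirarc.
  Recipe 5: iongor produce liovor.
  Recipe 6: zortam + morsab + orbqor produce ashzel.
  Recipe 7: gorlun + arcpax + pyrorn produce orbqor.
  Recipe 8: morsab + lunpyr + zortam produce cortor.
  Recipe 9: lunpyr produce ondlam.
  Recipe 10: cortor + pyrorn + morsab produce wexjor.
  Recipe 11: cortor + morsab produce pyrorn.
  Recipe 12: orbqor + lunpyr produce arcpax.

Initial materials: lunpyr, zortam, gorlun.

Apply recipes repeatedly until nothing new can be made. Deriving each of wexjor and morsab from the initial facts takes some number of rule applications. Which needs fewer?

morsab

morsab: Using Recipe 9, lunpyr makes ondlam. lunpyr + gorlun + ondlam → morsab (Recipe 2). [2 rule applications]
wexjor: Using Recipe 9, lunpyr makes ondlam. Using Recipe 2, lunpyr, gorlun, and ondlam make morsab. morsab + lunpyr + zortam → cortor (Recipe 8). Using Recipe 11, cortor and morsab make pyrorn. Using Recipe 10, cortor, pyrorn, and morsab make wexjor. [5 rule applications]
morsab needs fewer.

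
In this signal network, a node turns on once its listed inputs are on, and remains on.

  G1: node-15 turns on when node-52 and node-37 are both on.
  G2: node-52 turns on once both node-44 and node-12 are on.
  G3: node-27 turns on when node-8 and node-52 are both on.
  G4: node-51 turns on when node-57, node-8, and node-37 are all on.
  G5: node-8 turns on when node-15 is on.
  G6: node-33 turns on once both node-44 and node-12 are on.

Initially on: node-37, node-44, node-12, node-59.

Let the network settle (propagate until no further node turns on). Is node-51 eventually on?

No

node-51 would need node-57, node-8, and node-37 (G4), but node-57 never turns on.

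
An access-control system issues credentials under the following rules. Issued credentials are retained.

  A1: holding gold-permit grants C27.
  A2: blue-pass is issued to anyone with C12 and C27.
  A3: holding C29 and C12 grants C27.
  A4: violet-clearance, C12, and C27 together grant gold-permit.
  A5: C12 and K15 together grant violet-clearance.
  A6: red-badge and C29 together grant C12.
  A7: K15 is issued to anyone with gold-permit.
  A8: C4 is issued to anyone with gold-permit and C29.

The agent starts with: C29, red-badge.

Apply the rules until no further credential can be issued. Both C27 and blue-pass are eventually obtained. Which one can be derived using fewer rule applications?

C27: Holding red-badge and C29 grants C12 (A6). Holding C29 and C12 grants C27 (A3). [2 rule applications]
blue-pass: Holding red-badge and C29 grants C12 (A6). Holding C29 and C12 grants C27 (A3). Holding C12 and C27 grants blue-pass (A2). [3 rule applications]
C27 needs fewer.

C27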